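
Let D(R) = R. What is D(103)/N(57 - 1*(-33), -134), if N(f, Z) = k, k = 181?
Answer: 103/181 ≈ 0.56906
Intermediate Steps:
N(f, Z) = 181
D(103)/N(57 - 1*(-33), -134) = 103/181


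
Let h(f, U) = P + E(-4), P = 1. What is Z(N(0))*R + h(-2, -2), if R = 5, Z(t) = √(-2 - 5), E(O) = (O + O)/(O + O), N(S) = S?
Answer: 2 + 5*I*√7 ≈ 2.0 + 13.229*I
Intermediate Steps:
E(O) = 1 (E(O) = (2*O)/((2*O)) = (2*O)*(1/(2*O)) = 1)
h(f, U) = 2 (h(f, U) = 1 + 1 = 2)
Z(t) = I*√7 (Z(t) = √(-7) = I*√7)
Z(N(0))*R + h(-2, -2) = (I*√7)*5 + 2 = 5*I*√7 + 2 = 2 + 5*I*√7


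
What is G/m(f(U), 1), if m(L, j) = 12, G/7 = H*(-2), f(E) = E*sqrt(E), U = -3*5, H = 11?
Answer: -77/6 ≈ -12.833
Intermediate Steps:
U = -15
f(E) = E**(3/2)
G = -154 (G = 7*(11*(-2)) = 7*(-22) = -154)
G/m(f(U), 1) = -154/12 = -154*1/12 = -77/6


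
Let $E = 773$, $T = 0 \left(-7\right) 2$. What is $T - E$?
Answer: $-773$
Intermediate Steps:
$T = 0$ ($T = 0 \cdot 2 = 0$)
$T - E = 0 - 773 = -773$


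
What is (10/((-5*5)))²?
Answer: 4/25 ≈ 0.16000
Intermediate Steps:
(10/((-5*5)))² = (10/(-25))² = (10*(-1/25))² = (-⅖)² = 4/25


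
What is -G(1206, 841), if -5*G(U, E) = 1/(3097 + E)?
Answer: 1/19690 ≈ 5.0787e-5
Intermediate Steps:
G(U, E) = -1/(5*(3097 + E))
-G(1206, 841) = -(-1)/(15485 + 5*841) = -(-1)/(15485 + 4205) = -(-1)/19690 = -1*(-1/19690) = 1/19690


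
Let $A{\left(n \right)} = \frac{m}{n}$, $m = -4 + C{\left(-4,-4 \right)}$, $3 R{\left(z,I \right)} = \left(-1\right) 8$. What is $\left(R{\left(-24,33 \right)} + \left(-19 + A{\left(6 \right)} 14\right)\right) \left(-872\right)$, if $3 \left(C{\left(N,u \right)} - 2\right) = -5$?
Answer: $\frac{237184}{9} \approx 26354.0$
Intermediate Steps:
$R{\left(z,I \right)} = - \frac{8}{3}$ ($R{\left(z,I \right)} = \frac{\left(-1\right) 8}{3} = \frac{1}{3} \left(-8\right) = - \frac{8}{3}$)
$C{\left(N,u \right)} = \frac{1}{3}$ ($C{\left(N,u \right)} = 2 + \frac{1}{3} \left(-5\right) = 2 - \frac{5}{3} = \frac{1}{3}$)
$m = - \frac{11}{3}$ ($m = -4 + \frac{1}{3} = - \frac{11}{3} \approx -3.6667$)
$A{\left(n \right)} = - \frac{11}{3 n}$
$\left(R{\left(-24,33 \right)} + \left(-19 + A{\left(6 \right)} 14\right)\right) \left(-872\right) = \left(- \frac{8}{3} - \left(19 - - \frac{11}{3 \cdot 6} \cdot 14\right)\right) \left(-872\right) = \left(- \frac{8}{3} - \left(19 - \left(- \frac{11}{3}\right) \frac{1}{6} \cdot 14\right)\right) \left(-872\right) = \left(- \frac{8}{3} - \frac{248}{9}\right) \left(-872\right) = \left(- \frac{272}{9}\right) \left(-872\right) = \frac{237184}{9}$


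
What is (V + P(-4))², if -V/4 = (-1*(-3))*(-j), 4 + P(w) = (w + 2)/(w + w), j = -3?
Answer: 25281/16 ≈ 1580.1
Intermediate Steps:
P(w) = -4 + (2 + w)/(2*w) (P(w) = -4 + (w + 2)/(w + w) = -4 + (2 + w)/((2*w)) = -4 + (2 + w)*(1/(2*w)) = -4 + (2 + w)/(2*w))
V = -36 (V = -4*(-1*(-3))*(-1*(-3)) = -12*3 = -4*9 = -36)
(V + P(-4))² = (-36 + (-7/2 + 1/(-4)))² = (-36 + (-7/2 - ¼))² = (-36 - 15/4)² = (-159/4)² = 25281/16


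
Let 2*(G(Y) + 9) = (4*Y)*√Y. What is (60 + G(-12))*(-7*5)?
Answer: -1785 + 1680*I*√3 ≈ -1785.0 + 2909.8*I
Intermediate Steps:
G(Y) = -9 + 2*Y^(3/2) (G(Y) = -9 + ((4*Y)*√Y)/2 = -9 + (4*Y^(3/2))/2 = -9 + 2*Y^(3/2))
(60 + G(-12))*(-7*5) = (60 + (-9 + 2*(-12)^(3/2)))*(-7*5) = (60 + (-9 + 2*(-24*I*√3)))*(-35) = (60 + (-9 - 48*I*√3))*(-35) = (51 - 48*I*√3)*(-35) = -1785 + 1680*I*√3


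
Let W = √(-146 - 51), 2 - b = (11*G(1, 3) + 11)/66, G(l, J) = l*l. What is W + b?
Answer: 5/3 + I*√197 ≈ 1.6667 + 14.036*I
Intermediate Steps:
G(l, J) = l²
b = 5/3 (b = 2 - (11*1² + 11)/66 = 2 - (11*1 + 11)/66 = 2 - (11 + 11)/66 = 2 - 22/66 = 2 - 1*⅓ = 2 - ⅓ = 5/3 ≈ 1.6667)
W = I*√197 (W = √(-197) = I*√197 ≈ 14.036*I)
W + b = I*√197 + 5/3 = 5/3 + I*√197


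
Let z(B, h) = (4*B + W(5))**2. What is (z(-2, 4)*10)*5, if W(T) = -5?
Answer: 8450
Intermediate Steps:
z(B, h) = (-5 + 4*B)**2 (z(B, h) = (4*B - 5)**2 = (-5 + 4*B)**2)
(z(-2, 4)*10)*5 = ((-5 + 4*(-2))**2*10)*5 = ((-5 - 8)**2*10)*5 = ((-13)**2*10)*5 = (169*10)*5 = 1690*5 = 8450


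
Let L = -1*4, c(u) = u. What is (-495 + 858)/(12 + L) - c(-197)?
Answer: 1939/8 ≈ 242.38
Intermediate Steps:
L = -4
(-495 + 858)/(12 + L) - c(-197) = (-495 + 858)/(12 - 4) - 1*(-197) = 363/8 + 197 = 1939/8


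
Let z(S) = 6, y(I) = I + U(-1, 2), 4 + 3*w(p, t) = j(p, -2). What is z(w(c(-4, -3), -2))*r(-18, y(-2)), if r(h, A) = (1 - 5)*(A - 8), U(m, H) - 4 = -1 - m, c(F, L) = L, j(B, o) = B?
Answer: 144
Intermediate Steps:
w(p, t) = -4/3 + p/3
U(m, H) = 3 - m (U(m, H) = 4 + (-1 - m) = 3 - m)
y(I) = 4 + I (y(I) = I + (3 - 1*(-1)) = I + (3 + 1) = I + 4 = 4 + I)
r(h, A) = 32 - 4*A (r(h, A) = -4*(-8 + A) = 32 - 4*A)
z(w(c(-4, -3), -2))*r(-18, y(-2)) = 6*(32 - 4*(4 - 2)) = 6*(32 - 4*2) = 6*(32 - 8) = 6*24 = 144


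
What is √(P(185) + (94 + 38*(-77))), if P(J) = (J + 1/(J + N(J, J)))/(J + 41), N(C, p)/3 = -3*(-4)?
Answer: I*√1765668341489/24973 ≈ 53.209*I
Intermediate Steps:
N(C, p) = 36 (N(C, p) = 3*(-3*(-4)) = 3*12 = 36)
P(J) = (J + 1/(36 + J))/(41 + J) (P(J) = (J + 1/(J + 36))/(J + 41) = (J + 1/(36 + J))/(41 + J))
√(P(185) + (94 + 38*(-77))) = √((1 + 185² + 36*185)/(1476 + 185² + 77*185) + (94 + 38*(-77))) = √((1 + 34225 + 6660)/(1476 + 34225 + 14245) + (94 - 2926)) = √(40886/49946 - 2832) = √((1/49946)*40886 - 2832) = √(20443/24973 - 2832) = √(-70703093/24973) = I*√1765668341489/24973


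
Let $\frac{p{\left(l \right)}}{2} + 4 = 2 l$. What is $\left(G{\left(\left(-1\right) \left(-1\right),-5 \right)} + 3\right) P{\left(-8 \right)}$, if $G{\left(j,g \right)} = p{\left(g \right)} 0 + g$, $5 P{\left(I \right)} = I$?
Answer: $\frac{16}{5} \approx 3.2$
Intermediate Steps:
$P{\left(I \right)} = \frac{I}{5}$
$p{\left(l \right)} = -8 + 4 l$ ($p{\left(l \right)} = -8 + 2 \cdot 2 l = -8 + 4 l$)
$G{\left(j,g \right)} = g$ ($G{\left(j,g \right)} = \left(-8 + 4 g\right) 0 + g = 0 + g = g$)
$\left(G{\left(\left(-1\right) \left(-1\right),-5 \right)} + 3\right) P{\left(-8 \right)} = \left(-5 + 3\right) \frac{1}{5} \left(-8\right) = \left(-2\right) \left(- \frac{8}{5}\right) = \frac{16}{5}$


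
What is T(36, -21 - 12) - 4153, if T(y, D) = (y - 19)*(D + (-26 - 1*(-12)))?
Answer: -4952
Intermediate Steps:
T(y, D) = (-19 + y)*(-14 + D) (T(y, D) = (-19 + y)*(D + (-26 + 12)) = (-19 + y)*(D - 14) = (-19 + y)*(-14 + D))
T(36, -21 - 12) - 4153 = (266 - 19*(-21 - 12) - 14*36 + (-21 - 12)*36) - 4153 = (266 - 19*(-33) - 504 - 33*36) - 4153 = (266 + 627 - 504 - 1188) - 4153 = -799 - 4153 = -4952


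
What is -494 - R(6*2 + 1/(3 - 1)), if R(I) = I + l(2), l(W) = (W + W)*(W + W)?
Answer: -1045/2 ≈ -522.50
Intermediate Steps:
l(W) = 4*W**2 (l(W) = (2*W)*(2*W) = 4*W**2)
R(I) = 16 + I (R(I) = I + 4*2**2 = I + 4*4 = I + 16 = 16 + I)
-494 - R(6*2 + 1/(3 - 1)) = -494 - (16 + (6*2 + 1/(3 - 1))) = -494 - (16 + (12 + 1/2)) = -494 - (16 + 25/2) = -494 - 1*57/2 = -494 - 57/2 = -1045/2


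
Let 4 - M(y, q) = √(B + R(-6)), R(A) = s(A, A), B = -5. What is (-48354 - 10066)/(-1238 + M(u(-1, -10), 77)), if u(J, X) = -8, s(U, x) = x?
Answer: 72090280/1522767 - 58420*I*√11/1522767 ≈ 47.342 - 0.12724*I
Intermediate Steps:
R(A) = A
M(y, q) = 4 - I*√11 (M(y, q) = 4 - √(-5 - 6) = 4 - √(-11) = 4 - I*√11)
(-48354 - 10066)/(-1238 + M(u(-1, -10), 77)) = (-48354 - 10066)/(-1238 + (4 - I*√11)) = -58420/(-1234 - I*√11)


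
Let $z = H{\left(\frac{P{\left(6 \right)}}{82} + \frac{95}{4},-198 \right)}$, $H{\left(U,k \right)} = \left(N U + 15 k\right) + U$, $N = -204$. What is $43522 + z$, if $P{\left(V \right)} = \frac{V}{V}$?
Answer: $\frac{5859437}{164} \approx 35728.0$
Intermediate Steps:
$P{\left(V \right)} = 1$
$H{\left(U,k \right)} = - 203 U + 15 k$ ($H{\left(U,k \right)} = \left(- 204 U + 15 k\right) + U = - 203 U + 15 k$)
$z = - \frac{1278171}{164}$ ($z = - 203 \left(1 \cdot \frac{1}{82} + \frac{95}{4}\right) + 15 \left(-198\right) = - 203 \left(1 \cdot \frac{1}{82} + 95 \cdot \frac{1}{4}\right) - 2970 = - 203 \left(\frac{1}{82} + \frac{95}{4}\right) - 2970 = \left(-203\right) \frac{3897}{164} - 2970 = - \frac{791091}{164} - 2970 = - \frac{1278171}{164} \approx -7793.7$)
$43522 + z = 43522 - \frac{1278171}{164} = \frac{5859437}{164}$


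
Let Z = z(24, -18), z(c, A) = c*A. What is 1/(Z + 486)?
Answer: 1/54 ≈ 0.018519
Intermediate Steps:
z(c, A) = A*c
Z = -432 (Z = -18*24 = -432)
1/(Z + 486) = 1/(-432 + 486) = 1/54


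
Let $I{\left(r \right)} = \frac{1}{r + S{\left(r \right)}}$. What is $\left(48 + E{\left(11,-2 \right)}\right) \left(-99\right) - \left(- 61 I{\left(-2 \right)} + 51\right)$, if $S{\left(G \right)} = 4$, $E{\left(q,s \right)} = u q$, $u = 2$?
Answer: $- \frac{13901}{2} \approx -6950.5$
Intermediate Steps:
$E{\left(q,s \right)} = 2 q$
$I{\left(r \right)} = \frac{1}{4 + r}$ ($I{\left(r \right)} = \frac{1}{r + 4} = \frac{1}{4 + r}$)
$\left(48 + E{\left(11,-2 \right)}\right) \left(-99\right) - \left(- 61 I{\left(-2 \right)} + 51\right) = \left(48 + 2 \cdot 11\right) \left(-99\right) - \left(- \frac{61}{4 - 2} + 51\right) = \left(48 + 22\right) \left(-99\right) - \left(- \frac{61}{2} + 51\right) = 70 \left(-99\right) - \left(\left(-61\right) \frac{1}{2} + 51\right) = -6930 - \left(- \frac{61}{2} + 51\right) = -6930 - \frac{41}{2} = - \frac{13901}{2}$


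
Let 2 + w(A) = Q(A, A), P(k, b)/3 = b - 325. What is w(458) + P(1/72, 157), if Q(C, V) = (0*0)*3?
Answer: -506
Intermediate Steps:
Q(C, V) = 0 (Q(C, V) = 0*3 = 0)
P(k, b) = -975 + 3*b (P(k, b) = 3*(b - 325) = 3*(-325 + b) = -975 + 3*b)
w(A) = -2 (w(A) = -2 + 0 = -2)
w(458) + P(1/72, 157) = -2 + (-975 + 3*157) = -2 + (-975 + 471) = -2 - 504 = -506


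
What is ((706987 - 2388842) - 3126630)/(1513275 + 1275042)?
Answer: -4808485/2788317 ≈ -1.7245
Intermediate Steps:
((706987 - 2388842) - 3126630)/(1513275 + 1275042) = (-1681855 - 3126630)/2788317 = -4808485*1/2788317 = -4808485/2788317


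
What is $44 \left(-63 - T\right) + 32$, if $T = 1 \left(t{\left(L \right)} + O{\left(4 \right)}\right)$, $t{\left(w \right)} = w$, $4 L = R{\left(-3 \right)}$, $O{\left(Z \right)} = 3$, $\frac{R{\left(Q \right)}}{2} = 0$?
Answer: $-2872$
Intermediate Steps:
$R{\left(Q \right)} = 0$ ($R{\left(Q \right)} = 2 \cdot 0 = 0$)
$L = 0$ ($L = \frac{1}{4} \cdot 0 = 0$)
$T = 3$ ($T = 1 \left(0 + 3\right) = 1 \cdot 3 = 3$)
$44 \left(-63 - T\right) + 32 = 44 \left(-63 - 3\right) + 32 = 44 \left(-66\right) + 32 = -2904 + 32 = -2872$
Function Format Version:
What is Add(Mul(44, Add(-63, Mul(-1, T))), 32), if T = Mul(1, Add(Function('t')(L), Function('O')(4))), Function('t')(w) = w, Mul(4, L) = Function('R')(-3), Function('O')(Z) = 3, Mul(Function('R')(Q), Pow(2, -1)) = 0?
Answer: -2872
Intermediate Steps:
Function('R')(Q) = 0 (Function('R')(Q) = Mul(2, 0) = 0)
L = 0 (L = Mul(Rational(1, 4), 0) = 0)
T = 3 (T = Mul(1, Add(0, 3)) = Mul(1, 3) = 3)
Add(Mul(44, Add(-63, Mul(-1, T))), 32) = Add(Mul(44, Add(-63, Mul(-1, 3))), 32) = Add(Mul(44, Add(-63, -3)), 32) = Add(Mul(44, -66), 32) = Add(-2904, 32) = -2872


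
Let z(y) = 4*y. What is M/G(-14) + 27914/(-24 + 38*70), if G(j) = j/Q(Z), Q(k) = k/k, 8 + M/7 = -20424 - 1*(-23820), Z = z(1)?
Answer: -2218735/1318 ≈ -1683.4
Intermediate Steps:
Z = 4 (Z = 4*1 = 4)
M = 23716 (M = -56 + 7*(-20424 - 1*(-23820)) = -56 + 7*(-20424 + 23820) = -56 + 7*3396 = -56 + 23772 = 23716)
Q(k) = 1
G(j) = j (G(j) = j/1 = j*1 = j)
M/G(-14) + 27914/(-24 + 38*70) = 23716/(-14) + 27914/(-24 + 38*70) = 23716*(-1/14) + 27914/(-24 + 2660) = -1694 + 27914/2636 = -1694 + 27914*(1/2636) = -1694 + 13957/1318 = -2218735/1318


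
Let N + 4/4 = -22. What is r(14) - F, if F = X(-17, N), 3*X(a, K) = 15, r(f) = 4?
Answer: -1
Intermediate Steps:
N = -23 (N = -1 - 22 = -23)
X(a, K) = 5 (X(a, K) = (⅓)*15 = 5)
F = 5
r(14) - F = 4 - 1*5 = 4 - 5 = -1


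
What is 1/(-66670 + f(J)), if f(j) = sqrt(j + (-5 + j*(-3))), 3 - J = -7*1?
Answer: -13334/888977785 - I/888977785 ≈ -1.4999e-5 - 1.1249e-9*I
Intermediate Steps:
J = 10 (J = 3 - (-7) = 3 - 1*(-7) = 3 + 7 = 10)
f(j) = sqrt(-5 - 2*j) (f(j) = sqrt(j + (-5 - 3*j)) = sqrt(-5 - 2*j))
1/(-66670 + f(J)) = 1/(-66670 + sqrt(-5 - 2*10)) = 1/(-66670 + sqrt(-5 - 20)) = 1/(-66670 + sqrt(-25)) = 1/(-66670 + 5*I) = (-66670 - 5*I)/4444888925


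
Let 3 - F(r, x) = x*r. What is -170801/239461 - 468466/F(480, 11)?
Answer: 111278019949/1263635697 ≈ 88.062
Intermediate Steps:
F(r, x) = 3 - r*x (F(r, x) = 3 - x*r = 3 - r*x)
-170801/239461 - 468466/F(480, 11) = -170801/239461 - 468466/(3 - 1*480*11) = -170801*1/239461 - 468466/(3 - 5280) = -170801/239461 - 468466/(-5277) = -170801/239461 - 468466*(-1/5277) = -170801/239461 + 468466/5277 = 111278019949/1263635697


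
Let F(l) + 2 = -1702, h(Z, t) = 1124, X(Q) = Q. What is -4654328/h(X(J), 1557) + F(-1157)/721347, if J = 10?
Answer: -279782287926/67566169 ≈ -4140.9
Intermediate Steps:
F(l) = -1704 (F(l) = -2 - 1702 = -1704)
-4654328/h(X(J), 1557) + F(-1157)/721347 = -4654328/1124 - 1704/721347 = -4654328*1/1124 - 1704*1/721347 = -1163582/281 - 568/240449 = -279782287926/67566169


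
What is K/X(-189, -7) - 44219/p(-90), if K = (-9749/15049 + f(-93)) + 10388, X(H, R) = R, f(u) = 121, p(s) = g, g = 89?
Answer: -2676091315/1339361 ≈ -1998.0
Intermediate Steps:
p(s) = 89
K = 158140192/15049 (K = (-9749/15049 + 121) + 10388 = 1811180/15049 + 10388 = 158140192/15049 ≈ 10508.)
K/X(-189, -7) - 44219/p(-90) = (158140192/15049)/(-7) - 44219/89 = (158140192/15049)*(-⅐) - 44219*1/89 = -22591456/15049 - 44219/89 = -2676091315/1339361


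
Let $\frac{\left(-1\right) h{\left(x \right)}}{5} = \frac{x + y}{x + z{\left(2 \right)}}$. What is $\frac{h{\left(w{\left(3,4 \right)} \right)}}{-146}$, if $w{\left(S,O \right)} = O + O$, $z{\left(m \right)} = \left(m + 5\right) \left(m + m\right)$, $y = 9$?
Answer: $\frac{85}{5256} \approx 0.016172$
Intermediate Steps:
$z{\left(m \right)} = 2 m \left(5 + m\right)$ ($z{\left(m \right)} = \left(5 + m\right) 2 m = 2 m \left(5 + m\right)$)
$w{\left(S,O \right)} = 2 O$
$h{\left(x \right)} = - \frac{5 \left(9 + x\right)}{28 + x}$ ($h{\left(x \right)} = - 5 \frac{x + 9}{x + 2 \cdot 2 \left(5 + 2\right)} = - 5 \frac{9 + x}{x + 2 \cdot 2 \cdot 7} = - 5 \frac{9 + x}{x + 28} = - 5 \frac{9 + x}{28 + x} = - \frac{5 \left(9 + x\right)}{28 + x}$)
$\frac{h{\left(w{\left(3,4 \right)} \right)}}{-146} = \frac{5 \frac{1}{28 + 2 \cdot 4} \left(-9 - 2 \cdot 4\right)}{-146} = \frac{5 \left(-9 - 8\right)}{28 + 8} \left(- \frac{1}{146}\right) = \frac{5 \left(-9 - 8\right)}{36} \left(- \frac{1}{146}\right) = 5 \cdot \frac{1}{36} \left(-17\right) \left(- \frac{1}{146}\right) = \left(- \frac{85}{36}\right) \left(- \frac{1}{146}\right) = \frac{85}{5256}$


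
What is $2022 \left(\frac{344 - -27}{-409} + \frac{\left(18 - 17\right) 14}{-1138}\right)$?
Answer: $- \frac{432631164}{232721} \approx -1859.0$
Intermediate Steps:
$2022 \left(\frac{344 - -27}{-409} + \frac{\left(18 - 17\right) 14}{-1138}\right) = 2022 \left(\left(344 + 27\right) \left(- \frac{1}{409}\right) + 1 \cdot 14 \left(- \frac{1}{1138}\right)\right) = 2022 \left(371 \left(- \frac{1}{409}\right) + 14 \left(- \frac{1}{1138}\right)\right) = 2022 \left(- \frac{371}{409} - \frac{7}{569}\right) = 2022 \left(- \frac{213962}{232721}\right) = - \frac{432631164}{232721}$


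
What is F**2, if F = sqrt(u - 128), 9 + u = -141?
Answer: -278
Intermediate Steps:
u = -150 (u = -9 - 141 = -150)
F = I*sqrt(278) (F = sqrt(-150 - 128) = sqrt(-278) = I*sqrt(278) ≈ 16.673*I)
F**2 = (I*sqrt(278))**2 = -278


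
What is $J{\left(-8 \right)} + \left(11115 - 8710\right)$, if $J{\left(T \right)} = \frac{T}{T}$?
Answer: $2406$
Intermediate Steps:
$J{\left(T \right)} = 1$
$J{\left(-8 \right)} + \left(11115 - 8710\right) = 1 + \left(11115 - 8710\right) = 1 + 2405 = 2406$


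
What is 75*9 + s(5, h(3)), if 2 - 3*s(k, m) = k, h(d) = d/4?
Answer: 674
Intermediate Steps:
h(d) = d/4 (h(d) = d*(¼) = d/4)
s(k, m) = ⅔ - k/3
75*9 + s(5, h(3)) = 75*9 + (⅔ - ⅓*5) = 675 + (⅔ - 5/3) = 675 - 1 = 674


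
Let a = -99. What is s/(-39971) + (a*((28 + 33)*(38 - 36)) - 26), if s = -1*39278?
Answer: -483769706/39971 ≈ -12103.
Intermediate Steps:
s = -39278
s/(-39971) + (a*((28 + 33)*(38 - 36)) - 26) = -39278/(-39971) + (-99*(28 + 33)*(38 - 36) - 26) = -39278*(-1/39971) + (-6039*2 - 26) = 39278/39971 + (-99*122 - 26) = 39278/39971 + (-12078 - 26) = 39278/39971 - 12104 = -483769706/39971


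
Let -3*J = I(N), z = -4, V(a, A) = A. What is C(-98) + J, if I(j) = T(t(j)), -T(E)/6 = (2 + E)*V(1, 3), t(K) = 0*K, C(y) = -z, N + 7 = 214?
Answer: 16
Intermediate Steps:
N = 207 (N = -7 + 214 = 207)
C(y) = 4 (C(y) = -1*(-4) = 4)
t(K) = 0
T(E) = -36 - 18*E (T(E) = -6*(2 + E)*3 = -6*(6 + 3*E) = -36 - 18*E)
I(j) = -36 (I(j) = -36 - 18*0 = -36 + 0 = -36)
J = 12 (J = -⅓*(-36) = 12)
C(-98) + J = 4 + 12 = 16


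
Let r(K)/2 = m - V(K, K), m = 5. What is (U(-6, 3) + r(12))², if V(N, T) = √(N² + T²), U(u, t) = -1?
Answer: 1233 - 432*√2 ≈ 622.06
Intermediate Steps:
r(K) = 10 - 2*√2*√(K²) (r(K) = 2*(5 - √(K² + K²)) = 2*(5 - √(2*K²)) = 2*(5 - √2*√(K²)) = 10 - 2*√2*√(K²))
(U(-6, 3) + r(12))² = (-1 + (10 - 2*√2*√(12²)))² = (-1 + (10 - 2*√2*√144))² = (-1 + (10 - 2*√2*12))² = (-1 + (10 - 24*√2))² = (9 - 24*√2)²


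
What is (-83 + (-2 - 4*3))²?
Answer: 9409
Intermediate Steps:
(-83 + (-2 - 4*3))² = (-83 + (-2 - 12))² = (-83 - 14)² = (-97)² = 9409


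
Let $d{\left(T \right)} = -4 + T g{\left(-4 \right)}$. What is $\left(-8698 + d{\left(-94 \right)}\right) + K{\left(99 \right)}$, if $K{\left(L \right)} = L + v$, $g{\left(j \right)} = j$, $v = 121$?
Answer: $-8106$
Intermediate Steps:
$K{\left(L \right)} = 121 + L$ ($K{\left(L \right)} = L + 121 = 121 + L$)
$d{\left(T \right)} = -4 - 4 T$ ($d{\left(T \right)} = -4 + T \left(-4\right) = -4 - 4 T$)
$\left(-8698 + d{\left(-94 \right)}\right) + K{\left(99 \right)} = \left(-8698 - -372\right) + \left(121 + 99\right) = \left(-8698 + \left(-4 + 376\right)\right) + 220 = \left(-8698 + 372\right) + 220 = -8326 + 220 = -8106$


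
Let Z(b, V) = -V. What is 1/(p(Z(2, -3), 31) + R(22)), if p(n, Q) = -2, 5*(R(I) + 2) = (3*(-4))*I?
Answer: -5/284 ≈ -0.017606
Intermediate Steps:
R(I) = -2 - 12*I/5 (R(I) = -2 + ((3*(-4))*I)/5 = -2 + (-12*I)/5 = -2 - 12*I/5)
1/(p(Z(2, -3), 31) + R(22)) = 1/(-2 + (-2 - 12/5*22)) = 1/(-2 + (-2 - 264/5)) = 1/(-2 - 274/5) = 1/(-284/5) = -5/284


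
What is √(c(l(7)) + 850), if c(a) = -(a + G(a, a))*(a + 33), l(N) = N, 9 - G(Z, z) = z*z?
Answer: √2170 ≈ 46.583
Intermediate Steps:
G(Z, z) = 9 - z² (G(Z, z) = 9 - z*z = 9 - z²)
c(a) = -(33 + a)*(9 + a - a²) (c(a) = -(a + (9 - a²))*(a + 33) = -(9 + a - a²)*(33 + a) = -(33 + a)*(9 + a - a²))
√(c(l(7)) + 850) = √((-297 + 7³ - 42*7 + 32*7²) + 850) = √((-297 + 343 - 294 + 32*49) + 850) = √((-297 + 343 - 294 + 1568) + 850) = √(1320 + 850) = √2170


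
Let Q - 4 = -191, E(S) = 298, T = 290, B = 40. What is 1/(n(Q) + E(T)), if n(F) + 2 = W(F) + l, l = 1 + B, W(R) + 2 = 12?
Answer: 1/347 ≈ 0.0028818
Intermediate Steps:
Q = -187 (Q = 4 - 191 = -187)
W(R) = 10 (W(R) = -2 + 12 = 10)
l = 41 (l = 1 + 40 = 41)
n(F) = 49 (n(F) = -2 + (10 + 41) = -2 + 51 = 49)
1/(n(Q) + E(T)) = 1/(49 + 298) = 1/347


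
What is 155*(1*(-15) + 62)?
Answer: 7285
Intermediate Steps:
155*(1*(-15) + 62) = 155*(-15 + 62) = 155*47 = 7285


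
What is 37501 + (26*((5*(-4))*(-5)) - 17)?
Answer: 40084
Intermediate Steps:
37501 + (26*((5*(-4))*(-5)) - 17) = 37501 + (26*(-20*(-5)) - 17) = 37501 + (26*100 - 17) = 37501 + (2600 - 17) = 37501 + 2583 = 40084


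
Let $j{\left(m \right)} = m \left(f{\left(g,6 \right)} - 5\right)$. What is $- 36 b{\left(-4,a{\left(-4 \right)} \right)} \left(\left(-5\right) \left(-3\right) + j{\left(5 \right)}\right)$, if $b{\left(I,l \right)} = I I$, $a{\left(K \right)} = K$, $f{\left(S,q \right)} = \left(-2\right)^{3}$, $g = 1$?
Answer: $28800$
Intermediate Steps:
$f{\left(S,q \right)} = -8$
$j{\left(m \right)} = - 13 m$ ($j{\left(m \right)} = m \left(-8 - 5\right) = m \left(-13\right) = - 13 m$)
$b{\left(I,l \right)} = I^{2}$
$- 36 b{\left(-4,a{\left(-4 \right)} \right)} \left(\left(-5\right) \left(-3\right) + j{\left(5 \right)}\right) = - 36 \left(-4\right)^{2} \left(\left(-5\right) \left(-3\right) - 65\right) = \left(-36\right) 16 \left(15 - 65\right) = \left(-576\right) \left(-50\right) = 28800$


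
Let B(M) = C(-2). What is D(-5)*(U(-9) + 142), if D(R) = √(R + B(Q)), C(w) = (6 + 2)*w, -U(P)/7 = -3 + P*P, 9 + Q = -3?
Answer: -404*I*√21 ≈ -1851.4*I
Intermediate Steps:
Q = -12 (Q = -9 - 3 = -12)
U(P) = 21 - 7*P² (U(P) = -7*(-3 + P*P) = -7*(-3 + P²) = 21 - 7*P²)
C(w) = 8*w
B(M) = -16 (B(M) = 8*(-2) = -16)
D(R) = √(-16 + R) (D(R) = √(R - 16) = √(-16 + R))
D(-5)*(U(-9) + 142) = √(-16 - 5)*((21 - 7*(-9)²) + 142) = √(-21)*((21 - 7*81) + 142) = (I*√21)*((21 - 567) + 142) = (I*√21)*(-546 + 142) = (I*√21)*(-404) = -404*I*√21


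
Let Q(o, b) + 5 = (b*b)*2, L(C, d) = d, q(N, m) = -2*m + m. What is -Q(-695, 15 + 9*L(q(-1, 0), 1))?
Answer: -1147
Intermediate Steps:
q(N, m) = -m
Q(o, b) = -5 + 2*b**2 (Q(o, b) = -5 + (b*b)*2 = -5 + b**2*2 = -5 + 2*b**2)
-Q(-695, 15 + 9*L(q(-1, 0), 1)) = -(-5 + 2*(15 + 9*1)**2) = -(-5 + 2*(15 + 9)**2) = -(-5 + 2*24**2) = -(-5 + 2*576) = -(-5 + 1152) = -1*1147 = -1147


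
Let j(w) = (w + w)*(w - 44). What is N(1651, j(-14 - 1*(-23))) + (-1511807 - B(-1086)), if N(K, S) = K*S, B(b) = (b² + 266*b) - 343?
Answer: -3442114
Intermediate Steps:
B(b) = -343 + b² + 266*b
j(w) = 2*w*(-44 + w) (j(w) = (2*w)*(-44 + w) = 2*w*(-44 + w))
N(1651, j(-14 - 1*(-23))) + (-1511807 - B(-1086)) = 1651*(2*(-14 - 1*(-23))*(-44 + (-14 - 1*(-23)))) + (-1511807 - (-343 + (-1086)² + 266*(-1086))) = 1651*(2*(-14 + 23)*(-44 + (-14 + 23))) + (-1511807 - (-343 + 1179396 - 288876)) = 1651*(2*9*(-44 + 9)) + (-1511807 - 1*890177) = 1651*(2*9*(-35)) + (-1511807 - 890177) = 1651*(-630) - 2401984 = -1040130 - 2401984 = -3442114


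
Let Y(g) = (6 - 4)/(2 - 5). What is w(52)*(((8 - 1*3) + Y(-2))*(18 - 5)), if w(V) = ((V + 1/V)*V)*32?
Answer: 14628640/3 ≈ 4.8762e+6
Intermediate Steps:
Y(g) = -2/3 (Y(g) = 2/(-3) = 2*(-1/3) = -2/3)
w(V) = 32*V*(V + 1/V) (w(V) = ((V + 1/V)*V)*32 = (V*(V + 1/V))*32 = 32*V*(V + 1/V))
w(52)*(((8 - 1*3) + Y(-2))*(18 - 5)) = (32 + 32*52**2)*(((8 - 1*3) - 2/3)*(18 - 5)) = (32 + 32*2704)*(((8 - 3) - 2/3)*13) = (32 + 86528)*((5 - 2/3)*13) = 86560*((13/3)*13) = 86560*(169/3) = 14628640/3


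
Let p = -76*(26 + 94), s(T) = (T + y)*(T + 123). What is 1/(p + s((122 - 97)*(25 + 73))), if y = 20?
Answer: 1/6346190 ≈ 1.5757e-7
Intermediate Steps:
s(T) = (20 + T)*(123 + T) (s(T) = (T + 20)*(T + 123) = (20 + T)*(123 + T))
p = -9120 (p = -76*120 = -9120)
1/(p + s((122 - 97)*(25 + 73))) = 1/(-9120 + (2460 + ((122 - 97)*(25 + 73))² + 143*((122 - 97)*(25 + 73)))) = 1/(-9120 + (2460 + (25*98)² + 143*(25*98))) = 1/(-9120 + (2460 + 2450² + 143*2450)) = 1/(-9120 + (2460 + 6002500 + 350350)) = 1/(-9120 + 6355310) = 1/6346190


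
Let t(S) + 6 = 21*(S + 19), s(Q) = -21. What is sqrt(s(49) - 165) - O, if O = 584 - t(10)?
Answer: 19 + I*sqrt(186) ≈ 19.0 + 13.638*I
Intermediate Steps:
t(S) = 393 + 21*S (t(S) = -6 + 21*(S + 19) = -6 + 21*(19 + S) = -6 + (399 + 21*S) = 393 + 21*S)
O = -19 (O = 584 - (393 + 21*10) = 584 - (393 + 210) = 584 - 1*603 = 584 - 603 = -19)
sqrt(s(49) - 165) - O = sqrt(-21 - 165) - 1*(-19) = sqrt(-186) + 19 = I*sqrt(186) + 19 = 19 + I*sqrt(186)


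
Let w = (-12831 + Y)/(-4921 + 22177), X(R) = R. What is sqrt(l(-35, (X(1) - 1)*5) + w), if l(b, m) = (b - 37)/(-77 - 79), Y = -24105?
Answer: I*sqrt(146682471)/9347 ≈ 1.2957*I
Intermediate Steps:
l(b, m) = 37/156 - b/156 (l(b, m) = (-37 + b)/(-156) = (-37 + b)*(-1/156) = 37/156 - b/156)
w = -1539/719 (w = (-12831 - 24105)/(-4921 + 22177) = -36936/17256 = -36936*1/17256 = -1539/719 ≈ -2.1405)
sqrt(l(-35, (X(1) - 1)*5) + w) = sqrt((37/156 - 1/156*(-35)) - 1539/719) = sqrt((37/156 + 35/156) - 1539/719) = sqrt(6/13 - 1539/719) = sqrt(-15693/9347) = I*sqrt(146682471)/9347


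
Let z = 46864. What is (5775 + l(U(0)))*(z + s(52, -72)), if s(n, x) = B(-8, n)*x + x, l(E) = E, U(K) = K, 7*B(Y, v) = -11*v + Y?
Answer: 304675800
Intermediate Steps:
B(Y, v) = -11*v/7 + Y/7 (B(Y, v) = (-11*v + Y)/7 = (Y - 11*v)/7 = -11*v/7 + Y/7)
s(n, x) = x + x*(-8/7 - 11*n/7) (s(n, x) = (-11*n/7 + (⅐)*(-8))*x + x = (-11*n/7 - 8/7)*x + x = (-8/7 - 11*n/7)*x + x = x*(-8/7 - 11*n/7) + x = x + x*(-8/7 - 11*n/7))
(5775 + l(U(0)))*(z + s(52, -72)) = (5775 + 0)*(46864 - ⅐*(-72)*(1 + 11*52)) = 5775*(46864 - ⅐*(-72)*(1 + 572)) = 5775*(46864 - ⅐*(-72)*573) = 5775*(46864 + 41256/7) = 5775*(369304/7) = 304675800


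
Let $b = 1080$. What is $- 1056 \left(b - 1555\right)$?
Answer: $501600$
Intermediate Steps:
$- 1056 \left(b - 1555\right) = - 1056 \left(1080 - 1555\right) = \left(-1056\right) \left(-475\right) = 501600$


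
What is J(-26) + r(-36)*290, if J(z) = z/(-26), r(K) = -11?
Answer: -3189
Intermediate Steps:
J(z) = -z/26 (J(z) = z*(-1/26) = -z/26)
J(-26) + r(-36)*290 = -1/26*(-26) - 11*290 = 1 - 3190 = -3189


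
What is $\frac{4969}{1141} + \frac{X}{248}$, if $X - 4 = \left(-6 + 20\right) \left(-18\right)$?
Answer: $\frac{3828}{1141} \approx 3.3549$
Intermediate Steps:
$X = -248$ ($X = 4 + \left(-6 + 20\right) \left(-18\right) = 4 + 14 \left(-18\right) = 4 - 252 = -248$)
$\frac{4969}{1141} + \frac{X}{248} = \frac{4969}{1141} - \frac{248}{248} = 4969 \cdot \frac{1}{1141} - 1 = \frac{4969}{1141} - 1 = \frac{3828}{1141}$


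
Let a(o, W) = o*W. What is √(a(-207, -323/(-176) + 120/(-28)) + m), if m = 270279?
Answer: 3*√2854207433/308 ≈ 520.37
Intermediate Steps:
a(o, W) = W*o
√(a(-207, -323/(-176) + 120/(-28)) + m) = √((-323/(-176) + 120/(-28))*(-207) + 270279) = √((-323*(-1/176) + 120*(-1/28))*(-207) + 270279) = √((323/176 - 30/7)*(-207) + 270279) = √(-3019/1232*(-207) + 270279) = √(624933/1232 + 270279) = √(333608661/1232) = 3*√2854207433/308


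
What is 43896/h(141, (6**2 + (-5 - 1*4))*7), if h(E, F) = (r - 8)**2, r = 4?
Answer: 5487/2 ≈ 2743.5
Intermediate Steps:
h(E, F) = 16 (h(E, F) = (4 - 8)**2 = (-4)**2 = 16)
43896/h(141, (6**2 + (-5 - 1*4))*7) = 43896/16 = 43896*(1/16) = 5487/2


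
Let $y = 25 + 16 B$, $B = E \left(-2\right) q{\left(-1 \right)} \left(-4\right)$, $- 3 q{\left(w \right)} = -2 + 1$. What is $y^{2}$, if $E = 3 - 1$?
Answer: $\frac{109561}{9} \approx 12173.0$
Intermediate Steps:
$E = 2$ ($E = 3 - 1 = 2$)
$q{\left(w \right)} = \frac{1}{3}$ ($q{\left(w \right)} = - \frac{-2 + 1}{3} = \left(- \frac{1}{3}\right) \left(-1\right) = \frac{1}{3}$)
$B = \frac{16}{3}$ ($B = 2 \left(-2\right) \frac{1}{3} \left(-4\right) = \left(-4\right) \frac{1}{3} \left(-4\right) = \left(- \frac{4}{3}\right) \left(-4\right) = \frac{16}{3} \approx 5.3333$)
$y = \frac{331}{3}$ ($y = 25 + 16 \cdot \frac{16}{3} = 25 + \frac{256}{3} = \frac{331}{3} \approx 110.33$)
$y^{2} = \left(\frac{331}{3}\right)^{2} = \frac{109561}{9}$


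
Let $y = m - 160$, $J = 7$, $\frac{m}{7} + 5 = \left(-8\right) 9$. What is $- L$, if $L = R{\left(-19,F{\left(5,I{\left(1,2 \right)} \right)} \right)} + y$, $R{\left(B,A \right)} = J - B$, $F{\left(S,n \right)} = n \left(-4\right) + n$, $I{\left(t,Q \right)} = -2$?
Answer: $673$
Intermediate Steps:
$m = -539$ ($m = -35 + 7 \left(\left(-8\right) 9\right) = -35 + 7 \left(-72\right) = -35 - 504 = -539$)
$F{\left(S,n \right)} = - 3 n$ ($F{\left(S,n \right)} = - 4 n + n = - 3 n$)
$R{\left(B,A \right)} = 7 - B$
$y = -699$ ($y = -539 - 160 = -699$)
$L = -673$ ($L = \left(7 - -19\right) - 699 = \left(7 + 19\right) - 699 = 26 - 699 = -673$)
$- L = \left(-1\right) \left(-673\right) = 673$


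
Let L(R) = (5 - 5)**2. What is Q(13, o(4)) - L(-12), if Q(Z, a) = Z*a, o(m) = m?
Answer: 52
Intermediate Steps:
L(R) = 0 (L(R) = 0**2 = 0)
Q(13, o(4)) - L(-12) = 13*4 - 1*0 = 52 + 0 = 52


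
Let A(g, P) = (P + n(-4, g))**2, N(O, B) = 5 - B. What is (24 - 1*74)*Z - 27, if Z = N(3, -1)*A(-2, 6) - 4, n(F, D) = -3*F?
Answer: -97027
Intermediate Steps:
A(g, P) = (12 + P)**2 (A(g, P) = (P - 3*(-4))**2 = (P + 12)**2 = (12 + P)**2)
Z = 1940 (Z = (5 - 1*(-1))*(12 + 6)**2 - 4 = (5 + 1)*18**2 - 4 = 6*324 - 4 = 1944 - 4 = 1940)
(24 - 1*74)*Z - 27 = (24 - 1*74)*1940 - 27 = (24 - 74)*1940 - 27 = -50*1940 - 27 = -97000 - 27 = -97027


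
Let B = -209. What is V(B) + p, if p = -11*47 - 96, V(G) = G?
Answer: -822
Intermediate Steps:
p = -613 (p = -517 - 96 = -613)
V(B) + p = -209 - 613 = -822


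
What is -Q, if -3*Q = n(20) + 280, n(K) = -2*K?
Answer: 80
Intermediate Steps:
Q = -80 (Q = -(-2*20 + 280)/3 = -(-40 + 280)/3 = -⅓*240 = -80)
-Q = -1*(-80) = 80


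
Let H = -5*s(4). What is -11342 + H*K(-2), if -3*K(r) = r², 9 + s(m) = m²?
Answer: -33886/3 ≈ -11295.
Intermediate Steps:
s(m) = -9 + m²
K(r) = -r²/3
H = -35 (H = -5*(-9 + 4²) = -5*(-9 + 16) = -5*7 = -35)
-11342 + H*K(-2) = -11342 - (-35)*(-2)²/3 = -11342 - (-35)*4/3 = -11342 - 35*(-4/3) = -11342 + 140/3 = -33886/3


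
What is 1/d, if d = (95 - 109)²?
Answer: 1/196 ≈ 0.0051020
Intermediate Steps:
d = 196 (d = (-14)² = 196)
1/d = 1/196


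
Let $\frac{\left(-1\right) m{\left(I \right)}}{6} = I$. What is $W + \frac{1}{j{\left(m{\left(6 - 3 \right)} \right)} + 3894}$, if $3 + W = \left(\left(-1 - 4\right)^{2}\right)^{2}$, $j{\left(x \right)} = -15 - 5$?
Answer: $\frac{2409629}{3874} \approx 622.0$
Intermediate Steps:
$m{\left(I \right)} = - 6 I$
$j{\left(x \right)} = -20$
$W = 622$ ($W = -3 + \left(\left(-1 - 4\right)^{2}\right)^{2} = -3 + \left(\left(-5\right)^{2}\right)^{2} = -3 + 25^{2} = -3 + 625 = 622$)
$W + \frac{1}{j{\left(m{\left(6 - 3 \right)} \right)} + 3894} = 622 + \frac{1}{-20 + 3894} = 622 + \frac{1}{3874} = \frac{2409629}{3874}$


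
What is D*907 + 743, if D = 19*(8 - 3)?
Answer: 86908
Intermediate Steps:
D = 95 (D = 19*5 = 95)
D*907 + 743 = 95*907 + 743 = 86165 + 743 = 86908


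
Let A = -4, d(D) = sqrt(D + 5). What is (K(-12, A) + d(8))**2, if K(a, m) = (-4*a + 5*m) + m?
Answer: (24 + sqrt(13))**2 ≈ 762.07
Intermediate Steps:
d(D) = sqrt(5 + D)
K(a, m) = -4*a + 6*m
(K(-12, A) + d(8))**2 = ((-4*(-12) + 6*(-4)) + sqrt(5 + 8))**2 = ((48 - 24) + sqrt(13))**2 = (24 + sqrt(13))**2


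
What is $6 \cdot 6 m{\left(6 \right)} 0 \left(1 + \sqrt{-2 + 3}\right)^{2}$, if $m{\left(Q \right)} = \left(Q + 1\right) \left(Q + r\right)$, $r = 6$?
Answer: $0$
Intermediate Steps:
$m{\left(Q \right)} = \left(1 + Q\right) \left(6 + Q\right)$ ($m{\left(Q \right)} = \left(Q + 1\right) \left(Q + 6\right) = \left(1 + Q\right) \left(6 + Q\right)$)
$6 \cdot 6 m{\left(6 \right)} 0 \left(1 + \sqrt{-2 + 3}\right)^{2} = 6 \cdot 6 \left(6 + 6^{2} + 7 \cdot 6\right) 0 \left(1 + \sqrt{-2 + 3}\right)^{2} = 36 \left(6 + 36 + 42\right) 0 \left(1 + \sqrt{1}\right)^{2} = 36 \cdot 84 \cdot 0 \left(1 + 1\right)^{2} = 3024 \cdot 0 \cdot 2^{2} = 0 \cdot 4 = 0$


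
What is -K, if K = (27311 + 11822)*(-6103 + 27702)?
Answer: -845233667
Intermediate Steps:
K = 845233667 (K = 39133*21599 = 845233667)
-K = -1*845233667 = -845233667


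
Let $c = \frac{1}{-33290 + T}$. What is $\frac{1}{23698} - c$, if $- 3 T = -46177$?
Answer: $\frac{124787}{1272416714} \approx 9.8071 \cdot 10^{-5}$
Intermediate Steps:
$T = \frac{46177}{3}$ ($T = \left(- \frac{1}{3}\right) \left(-46177\right) = \frac{46177}{3} \approx 15392.0$)
$c = - \frac{3}{53693}$ ($c = \frac{1}{-33290 + \frac{46177}{3}} = \frac{1}{- \frac{53693}{3}} = - \frac{3}{53693} \approx -5.5873 \cdot 10^{-5}$)
$\frac{1}{23698} - c = \frac{1}{23698} - - \frac{3}{53693} = \frac{1}{23698} + \frac{3}{53693} = \frac{124787}{1272416714}$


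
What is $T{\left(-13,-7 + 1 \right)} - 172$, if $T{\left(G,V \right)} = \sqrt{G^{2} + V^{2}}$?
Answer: $-172 + \sqrt{205} \approx -157.68$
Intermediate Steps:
$T{\left(-13,-7 + 1 \right)} - 172 = \sqrt{\left(-13\right)^{2} + \left(-7 + 1\right)^{2}} - 172 = \sqrt{169 + \left(-6\right)^{2}} - 172 = \sqrt{169 + 36} - 172 = \sqrt{205} - 172 = -172 + \sqrt{205}$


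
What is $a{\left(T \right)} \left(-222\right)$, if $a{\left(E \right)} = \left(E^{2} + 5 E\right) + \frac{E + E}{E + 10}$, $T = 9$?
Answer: $- \frac{535464}{19} \approx -28182.0$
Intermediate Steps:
$a{\left(E \right)} = E^{2} + 5 E + \frac{2 E}{10 + E}$ ($a{\left(E \right)} = \left(E^{2} + 5 E\right) + \frac{2 E}{10 + E} = E^{2} + 5 E + \frac{2 E}{10 + E}$)
$a{\left(T \right)} \left(-222\right) = \frac{9 \left(52 + 9^{2} + 15 \cdot 9\right)}{10 + 9} \left(-222\right) = \frac{9 \left(52 + 81 + 135\right)}{19} \left(-222\right) = 9 \cdot \frac{1}{19} \cdot 268 \left(-222\right) = \frac{2412}{19} \left(-222\right) = - \frac{535464}{19}$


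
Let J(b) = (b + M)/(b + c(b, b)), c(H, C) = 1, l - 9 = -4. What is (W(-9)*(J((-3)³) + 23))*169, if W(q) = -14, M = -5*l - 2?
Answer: -59332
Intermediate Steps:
l = 5 (l = 9 - 4 = 5)
M = -27 (M = -5*5 - 2 = -25 - 2 = -27)
J(b) = (-27 + b)/(1 + b) (J(b) = (b - 27)/(b + 1) = (-27 + b)/(1 + b))
(W(-9)*(J((-3)³) + 23))*169 = -14*((-27 + (-3)³)/(1 + (-3)³) + 23)*169 = -14*((-27 - 27)/(1 - 27) + 23)*169 = -14*(-54/(-26) + 23)*169 = -14*(-1/26*(-54) + 23)*169 = -14*(27/13 + 23)*169 = -14*326/13*169 = -4564/13*169 = -59332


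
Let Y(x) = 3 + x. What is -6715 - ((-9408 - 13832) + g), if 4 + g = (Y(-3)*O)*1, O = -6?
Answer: 16529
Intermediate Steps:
g = -4 (g = -4 + ((3 - 3)*(-6))*1 = -4 + (0*(-6))*1 = -4 + 0*1 = -4 + 0 = -4)
-6715 - ((-9408 - 13832) + g) = -6715 - ((-9408 - 13832) - 4) = -6715 - (-23240 - 4) = -6715 - 1*(-23244) = -6715 + 23244 = 16529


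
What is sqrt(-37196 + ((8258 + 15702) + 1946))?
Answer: I*sqrt(11290) ≈ 106.25*I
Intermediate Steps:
sqrt(-37196 + ((8258 + 15702) + 1946)) = sqrt(-37196 + (23960 + 1946)) = sqrt(-37196 + 25906) = sqrt(-11290) = I*sqrt(11290)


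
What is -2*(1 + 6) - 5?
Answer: -19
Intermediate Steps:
-2*(1 + 6) - 5 = -2*7 - 5 = -14 - 5 = -19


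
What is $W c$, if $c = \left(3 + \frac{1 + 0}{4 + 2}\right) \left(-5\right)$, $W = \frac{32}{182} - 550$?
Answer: $\frac{792205}{91} \approx 8705.5$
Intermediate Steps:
$W = - \frac{50034}{91}$ ($W = 32 \cdot \frac{1}{182} - 550 = \frac{16}{91} - 550 = - \frac{50034}{91} \approx -549.82$)
$c = - \frac{95}{6}$ ($c = \left(3 + 1 \cdot \frac{1}{6}\right) \left(-5\right) = \left(3 + \frac{1}{6}\right) \left(-5\right) = \frac{19}{6} \left(-5\right) = - \frac{95}{6} \approx -15.833$)
$W c = \left(- \frac{50034}{91}\right) \left(- \frac{95}{6}\right) = \frac{792205}{91}$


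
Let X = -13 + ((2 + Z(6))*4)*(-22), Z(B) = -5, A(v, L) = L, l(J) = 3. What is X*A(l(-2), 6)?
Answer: 1506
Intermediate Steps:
X = 251 (X = -13 + ((2 - 5)*4)*(-22) = -13 - 3*4*(-22) = -13 - 12*(-22) = -13 + 264 = 251)
X*A(l(-2), 6) = 251*6 = 1506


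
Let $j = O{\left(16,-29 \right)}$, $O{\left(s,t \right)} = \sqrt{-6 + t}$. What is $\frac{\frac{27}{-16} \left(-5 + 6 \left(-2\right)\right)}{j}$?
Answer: $- \frac{459 i \sqrt{35}}{560} \approx - 4.8491 i$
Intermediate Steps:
$j = i \sqrt{35}$ ($j = \sqrt{-6 - 29} = \sqrt{-35} = i \sqrt{35} \approx 5.9161 i$)
$\frac{\frac{27}{-16} \left(-5 + 6 \left(-2\right)\right)}{j} = \frac{\frac{27}{-16} \left(-5 + 6 \left(-2\right)\right)}{i \sqrt{35}} = 27 \left(- \frac{1}{16}\right) \left(-5 - 12\right) \left(- \frac{i \sqrt{35}}{35}\right) = \left(- \frac{27}{16}\right) \left(-17\right) \left(- \frac{i \sqrt{35}}{35}\right) = \frac{459 \left(- \frac{i \sqrt{35}}{35}\right)}{16} = - \frac{459 i \sqrt{35}}{560}$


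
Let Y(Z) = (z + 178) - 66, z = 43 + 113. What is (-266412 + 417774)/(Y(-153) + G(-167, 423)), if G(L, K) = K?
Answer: 151362/691 ≈ 219.05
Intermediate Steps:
z = 156
Y(Z) = 268 (Y(Z) = (156 + 178) - 66 = 334 - 66 = 268)
(-266412 + 417774)/(Y(-153) + G(-167, 423)) = (-266412 + 417774)/(268 + 423) = 151362/691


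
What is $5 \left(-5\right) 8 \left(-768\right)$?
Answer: $153600$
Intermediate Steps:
$5 \left(-5\right) 8 \left(-768\right) = \left(-25\right) 8 \left(-768\right) = \left(-200\right) \left(-768\right) = 153600$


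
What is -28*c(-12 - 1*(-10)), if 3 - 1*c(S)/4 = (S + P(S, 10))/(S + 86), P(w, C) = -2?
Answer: -1024/3 ≈ -341.33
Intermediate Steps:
c(S) = 12 - 4*(-2 + S)/(86 + S) (c(S) = 12 - 4*(S - 2)/(S + 86) = 12 - 4*(-2 + S)/(86 + S))
-28*c(-12 - 1*(-10)) = -224*(130 + (-12 - 1*(-10)))/(86 + (-12 - 1*(-10))) = -224*(130 + (-12 + 10))/(86 + (-12 + 10)) = -224*(130 - 2)/(86 - 2) = -224*128/84 = -28*256/21 = -1024/3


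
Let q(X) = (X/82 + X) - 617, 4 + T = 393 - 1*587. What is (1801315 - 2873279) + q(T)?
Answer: -43984038/41 ≈ -1.0728e+6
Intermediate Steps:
T = -198 (T = -4 + (393 - 1*587) = -4 + (393 - 587) = -4 - 194 = -198)
q(X) = -617 + 83*X/82 (q(X) = (X*(1/82) + X) - 617 = (X/82 + X) - 617 = 83*X/82 - 617 = -617 + 83*X/82)
(1801315 - 2873279) + q(T) = (1801315 - 2873279) + (-617 + (83/82)*(-198)) = -1071964 + (-617 - 8217/41) = -1071964 - 33514/41 = -43984038/41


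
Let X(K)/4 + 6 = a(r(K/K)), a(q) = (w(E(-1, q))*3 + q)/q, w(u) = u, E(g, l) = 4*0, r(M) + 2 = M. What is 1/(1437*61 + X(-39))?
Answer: 1/87637 ≈ 1.1411e-5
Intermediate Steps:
r(M) = -2 + M
E(g, l) = 0
a(q) = 1 (a(q) = (0*3 + q)/q = (0 + q)/q = q/q = 1)
X(K) = -20 (X(K) = -24 + 4*1 = -24 + 4 = -20)
1/(1437*61 + X(-39)) = 1/(1437*61 - 20) = 1/(87657 - 20) = 1/87637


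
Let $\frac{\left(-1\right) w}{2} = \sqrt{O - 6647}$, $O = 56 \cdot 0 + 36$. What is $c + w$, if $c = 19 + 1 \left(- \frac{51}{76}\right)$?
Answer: $\frac{1393}{76} - 2 i \sqrt{6611} \approx 18.329 - 162.62 i$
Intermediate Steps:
$O = 36$ ($O = 0 + 36 = 36$)
$c = \frac{1393}{76}$ ($c = 19 + 1 \left(\left(-51\right) \frac{1}{76}\right) = 19 + 1 \left(- \frac{51}{76}\right) = 19 - \frac{51}{76} = \frac{1393}{76} \approx 18.329$)
$w = - 2 i \sqrt{6611}$ ($w = - 2 \sqrt{36 - 6647} = - 2 \sqrt{-6611} = - 2 i \sqrt{6611} \approx - 162.62 i$)
$c + w = \frac{1393}{76} - 2 i \sqrt{6611}$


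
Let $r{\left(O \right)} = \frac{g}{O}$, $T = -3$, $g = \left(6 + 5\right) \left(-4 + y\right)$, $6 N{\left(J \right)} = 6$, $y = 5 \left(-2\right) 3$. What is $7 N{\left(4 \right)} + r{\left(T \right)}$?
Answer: $\frac{395}{3} \approx 131.67$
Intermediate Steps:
$y = -30$ ($y = \left(-10\right) 3 = -30$)
$N{\left(J \right)} = 1$ ($N{\left(J \right)} = \frac{1}{6} \cdot 6 = 1$)
$g = -374$ ($g = \left(6 + 5\right) \left(-4 - 30\right) = 11 \left(-34\right) = -374$)
$r{\left(O \right)} = - \frac{374}{O}$
$7 N{\left(4 \right)} + r{\left(T \right)} = 7 \cdot 1 - \frac{374}{-3} = 7 - - \frac{374}{3} = 7 + \frac{374}{3} = \frac{395}{3}$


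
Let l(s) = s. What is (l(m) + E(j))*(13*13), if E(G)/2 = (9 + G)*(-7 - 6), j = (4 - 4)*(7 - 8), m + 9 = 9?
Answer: -39546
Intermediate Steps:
m = 0 (m = -9 + 9 = 0)
j = 0 (j = 0*(-1) = 0)
E(G) = -234 - 26*G (E(G) = 2*((9 + G)*(-7 - 6)) = 2*((9 + G)*(-13)) = 2*(-117 - 13*G) = -234 - 26*G)
(l(m) + E(j))*(13*13) = (0 + (-234 - 26*0))*(13*13) = (0 + (-234 + 0))*169 = (0 - 234)*169 = -234*169 = -39546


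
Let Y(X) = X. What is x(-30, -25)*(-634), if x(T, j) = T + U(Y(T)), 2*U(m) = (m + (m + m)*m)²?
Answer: -993110280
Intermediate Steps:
U(m) = (m + 2*m²)²/2 (U(m) = (m + (m + m)*m)²/2 = (m + (2*m)*m)²/2 = (m + 2*m²)²/2)
x(T, j) = T + T²*(1 + 2*T)²/2
x(-30, -25)*(-634) = ((½)*(-30)*(2 - 30*(1 + 2*(-30))²))*(-634) = ((½)*(-30)*(2 - 30*(1 - 60)²))*(-634) = ((½)*(-30)*(2 - 30*(-59)²))*(-634) = ((½)*(-30)*(2 - 30*3481))*(-634) = ((½)*(-30)*(2 - 104430))*(-634) = ((½)*(-30)*(-104428))*(-634) = 1566420*(-634) = -993110280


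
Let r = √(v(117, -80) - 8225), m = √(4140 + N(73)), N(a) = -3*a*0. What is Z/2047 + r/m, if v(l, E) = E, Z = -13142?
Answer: -13142/2047 + I*√38203/138 ≈ -6.4201 + 1.4163*I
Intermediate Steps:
N(a) = 0
m = 6*√115 (m = √(4140 + 0) = √4140 = 6*√115 ≈ 64.343)
r = I*√8305 (r = √(-80 - 8225) = √(-8305) = I*√8305 ≈ 91.132*I)
Z/2047 + r/m = -13142/2047 + (I*√8305)/((6*√115)) = -13142*1/2047 + (I*√8305)*(√115/690) = -13142/2047 + I*√38203/138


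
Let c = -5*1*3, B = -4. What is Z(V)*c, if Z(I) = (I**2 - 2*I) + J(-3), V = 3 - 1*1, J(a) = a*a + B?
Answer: -75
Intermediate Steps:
J(a) = -4 + a**2 (J(a) = a*a - 4 = a**2 - 4 = -4 + a**2)
V = 2 (V = 3 - 1 = 2)
Z(I) = 5 + I**2 - 2*I (Z(I) = (I**2 - 2*I) + (-4 + (-3)**2) = (I**2 - 2*I) + (-4 + 9) = (I**2 - 2*I) + 5 = 5 + I**2 - 2*I)
c = -15 (c = -5*3 = -15)
Z(V)*c = (5 + 2**2 - 2*2)*(-15) = (5 + 4 - 4)*(-15) = 5*(-15) = -75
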